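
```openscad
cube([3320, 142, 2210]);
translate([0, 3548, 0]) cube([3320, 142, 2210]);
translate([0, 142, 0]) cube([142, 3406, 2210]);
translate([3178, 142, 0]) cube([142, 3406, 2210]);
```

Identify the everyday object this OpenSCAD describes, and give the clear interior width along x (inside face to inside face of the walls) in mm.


A house (or room) frame. The interior width is 3036 mm.

Four 2210 mm walls enclosing a rectangle with no floor or roof — a room or house frame. Outside width is 3320 mm and wall thickness is 142 mm, so the interior width is 3320 − 2 × 142 = 3036 mm.


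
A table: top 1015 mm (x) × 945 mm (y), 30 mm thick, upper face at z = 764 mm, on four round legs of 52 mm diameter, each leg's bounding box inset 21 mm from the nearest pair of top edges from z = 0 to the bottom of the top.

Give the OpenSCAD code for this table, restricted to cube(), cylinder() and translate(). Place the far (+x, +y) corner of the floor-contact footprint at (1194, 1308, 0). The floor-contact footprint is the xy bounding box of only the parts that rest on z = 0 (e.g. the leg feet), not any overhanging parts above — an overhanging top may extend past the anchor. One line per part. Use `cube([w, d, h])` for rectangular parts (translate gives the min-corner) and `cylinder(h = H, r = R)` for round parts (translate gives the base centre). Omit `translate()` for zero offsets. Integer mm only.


translate([200, 384, 734]) cube([1015, 945, 30]);
translate([247, 431, 0]) cylinder(h = 734, r = 26);
translate([1168, 431, 0]) cylinder(h = 734, r = 26);
translate([247, 1282, 0]) cylinder(h = 734, r = 26);
translate([1168, 1282, 0]) cylinder(h = 734, r = 26);


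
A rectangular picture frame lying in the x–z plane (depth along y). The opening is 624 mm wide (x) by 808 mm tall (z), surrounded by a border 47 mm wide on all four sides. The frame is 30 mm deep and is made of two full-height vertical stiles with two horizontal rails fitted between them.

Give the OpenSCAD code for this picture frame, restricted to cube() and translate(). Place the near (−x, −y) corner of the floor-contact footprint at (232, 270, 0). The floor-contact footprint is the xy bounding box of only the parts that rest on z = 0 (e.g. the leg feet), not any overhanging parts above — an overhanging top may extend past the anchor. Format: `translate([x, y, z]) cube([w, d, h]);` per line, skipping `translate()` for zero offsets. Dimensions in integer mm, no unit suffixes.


translate([232, 270, 0]) cube([47, 30, 902]);
translate([903, 270, 0]) cube([47, 30, 902]);
translate([279, 270, 0]) cube([624, 30, 47]);
translate([279, 270, 855]) cube([624, 30, 47]);


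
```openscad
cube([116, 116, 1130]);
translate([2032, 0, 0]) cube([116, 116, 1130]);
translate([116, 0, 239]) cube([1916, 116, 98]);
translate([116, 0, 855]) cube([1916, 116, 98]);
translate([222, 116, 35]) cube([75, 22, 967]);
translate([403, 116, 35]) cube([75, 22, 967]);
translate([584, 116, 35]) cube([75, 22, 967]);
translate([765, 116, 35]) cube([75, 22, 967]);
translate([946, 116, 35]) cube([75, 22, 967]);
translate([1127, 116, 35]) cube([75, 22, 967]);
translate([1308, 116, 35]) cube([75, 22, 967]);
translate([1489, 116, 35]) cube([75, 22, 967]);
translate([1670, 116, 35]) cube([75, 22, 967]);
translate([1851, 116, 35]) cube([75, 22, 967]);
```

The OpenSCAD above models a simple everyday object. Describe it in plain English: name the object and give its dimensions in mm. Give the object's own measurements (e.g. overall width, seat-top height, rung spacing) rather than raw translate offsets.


A fence section. Two 116×116 mm posts, 1130 mm tall, stand on the floor with a clear span of 1916 mm between their inner faces. Two horizontal rails of 116×98 mm section span the gap between the posts with their undersides at z = 239 mm and z = 855 mm, flush with the posts' −y face. 10 pickets, each 75 mm wide, 22 mm thick and 967 mm tall, are fixed to the +y face of the rails with their bottoms at z = 35 mm, spaced across the span with a 106 mm gap after the −x post and between neighbouring pickets and before the +x post.


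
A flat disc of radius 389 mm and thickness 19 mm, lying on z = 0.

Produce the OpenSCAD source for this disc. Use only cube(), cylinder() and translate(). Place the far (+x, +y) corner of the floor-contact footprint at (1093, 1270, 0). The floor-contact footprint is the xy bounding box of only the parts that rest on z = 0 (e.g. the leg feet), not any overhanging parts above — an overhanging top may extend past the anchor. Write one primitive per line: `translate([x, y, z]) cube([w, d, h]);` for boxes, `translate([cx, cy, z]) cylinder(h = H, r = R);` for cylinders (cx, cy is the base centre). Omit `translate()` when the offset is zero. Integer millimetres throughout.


translate([704, 881, 0]) cylinder(h = 19, r = 389);


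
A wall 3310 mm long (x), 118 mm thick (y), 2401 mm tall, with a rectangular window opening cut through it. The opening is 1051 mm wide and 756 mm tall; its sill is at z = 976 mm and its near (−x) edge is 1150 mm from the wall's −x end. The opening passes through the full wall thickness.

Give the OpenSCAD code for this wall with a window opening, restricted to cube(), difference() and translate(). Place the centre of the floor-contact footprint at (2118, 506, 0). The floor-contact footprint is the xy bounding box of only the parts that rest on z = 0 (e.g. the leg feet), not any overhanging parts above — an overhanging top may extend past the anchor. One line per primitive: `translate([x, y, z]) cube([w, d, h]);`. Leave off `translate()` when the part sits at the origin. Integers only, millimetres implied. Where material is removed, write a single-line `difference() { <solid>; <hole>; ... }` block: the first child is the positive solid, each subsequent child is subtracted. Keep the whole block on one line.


difference() { translate([463, 447, 0]) cube([3310, 118, 2401]); translate([1613, 447, 976]) cube([1051, 118, 756]); }


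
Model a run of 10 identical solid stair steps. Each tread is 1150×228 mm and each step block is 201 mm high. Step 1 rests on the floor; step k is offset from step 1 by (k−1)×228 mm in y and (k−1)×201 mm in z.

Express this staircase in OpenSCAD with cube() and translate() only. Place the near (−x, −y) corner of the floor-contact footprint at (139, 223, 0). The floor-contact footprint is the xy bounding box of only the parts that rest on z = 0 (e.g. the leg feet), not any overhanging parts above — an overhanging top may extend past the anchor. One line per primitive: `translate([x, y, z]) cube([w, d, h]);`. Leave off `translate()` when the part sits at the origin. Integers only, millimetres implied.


translate([139, 223, 0]) cube([1150, 228, 201]);
translate([139, 451, 201]) cube([1150, 228, 201]);
translate([139, 679, 402]) cube([1150, 228, 201]);
translate([139, 907, 603]) cube([1150, 228, 201]);
translate([139, 1135, 804]) cube([1150, 228, 201]);
translate([139, 1363, 1005]) cube([1150, 228, 201]);
translate([139, 1591, 1206]) cube([1150, 228, 201]);
translate([139, 1819, 1407]) cube([1150, 228, 201]);
translate([139, 2047, 1608]) cube([1150, 228, 201]);
translate([139, 2275, 1809]) cube([1150, 228, 201]);


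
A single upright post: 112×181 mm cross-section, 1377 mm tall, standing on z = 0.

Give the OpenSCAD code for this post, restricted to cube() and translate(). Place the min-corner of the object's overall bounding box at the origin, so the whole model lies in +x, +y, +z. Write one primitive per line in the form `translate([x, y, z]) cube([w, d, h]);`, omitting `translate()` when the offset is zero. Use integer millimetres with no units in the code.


cube([112, 181, 1377]);


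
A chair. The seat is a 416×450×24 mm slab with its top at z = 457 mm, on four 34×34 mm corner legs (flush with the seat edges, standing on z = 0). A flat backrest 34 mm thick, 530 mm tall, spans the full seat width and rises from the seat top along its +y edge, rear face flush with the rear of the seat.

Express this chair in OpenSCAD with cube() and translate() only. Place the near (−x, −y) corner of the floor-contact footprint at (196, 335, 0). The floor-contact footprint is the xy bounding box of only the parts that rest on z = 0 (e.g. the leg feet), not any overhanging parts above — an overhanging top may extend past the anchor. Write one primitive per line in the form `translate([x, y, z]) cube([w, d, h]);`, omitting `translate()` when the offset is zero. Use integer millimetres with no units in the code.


translate([196, 335, 433]) cube([416, 450, 24]);
translate([196, 335, 0]) cube([34, 34, 433]);
translate([578, 335, 0]) cube([34, 34, 433]);
translate([196, 751, 0]) cube([34, 34, 433]);
translate([578, 751, 0]) cube([34, 34, 433]);
translate([196, 751, 457]) cube([416, 34, 530]);


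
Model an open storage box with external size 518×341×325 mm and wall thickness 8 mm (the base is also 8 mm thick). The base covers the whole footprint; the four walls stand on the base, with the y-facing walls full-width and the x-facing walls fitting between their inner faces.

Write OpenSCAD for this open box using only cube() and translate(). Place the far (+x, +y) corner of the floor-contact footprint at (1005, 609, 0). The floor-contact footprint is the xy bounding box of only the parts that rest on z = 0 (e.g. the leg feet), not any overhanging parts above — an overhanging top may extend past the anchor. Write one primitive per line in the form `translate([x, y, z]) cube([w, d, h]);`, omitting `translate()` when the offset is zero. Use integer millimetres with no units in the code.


translate([487, 268, 0]) cube([518, 341, 8]);
translate([487, 268, 8]) cube([518, 8, 317]);
translate([487, 601, 8]) cube([518, 8, 317]);
translate([487, 276, 8]) cube([8, 325, 317]);
translate([997, 276, 8]) cube([8, 325, 317]);


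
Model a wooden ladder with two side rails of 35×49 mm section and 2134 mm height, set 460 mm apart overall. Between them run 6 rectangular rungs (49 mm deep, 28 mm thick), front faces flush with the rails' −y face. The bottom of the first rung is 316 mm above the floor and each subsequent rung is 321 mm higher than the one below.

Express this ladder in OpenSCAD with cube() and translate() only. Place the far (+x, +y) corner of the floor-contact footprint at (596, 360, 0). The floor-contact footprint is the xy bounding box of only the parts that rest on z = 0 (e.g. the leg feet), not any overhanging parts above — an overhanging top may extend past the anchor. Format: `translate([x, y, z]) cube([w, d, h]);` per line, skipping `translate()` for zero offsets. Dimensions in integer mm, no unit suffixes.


translate([136, 311, 0]) cube([35, 49, 2134]);
translate([561, 311, 0]) cube([35, 49, 2134]);
translate([171, 311, 316]) cube([390, 49, 28]);
translate([171, 311, 637]) cube([390, 49, 28]);
translate([171, 311, 958]) cube([390, 49, 28]);
translate([171, 311, 1279]) cube([390, 49, 28]);
translate([171, 311, 1600]) cube([390, 49, 28]);
translate([171, 311, 1921]) cube([390, 49, 28]);


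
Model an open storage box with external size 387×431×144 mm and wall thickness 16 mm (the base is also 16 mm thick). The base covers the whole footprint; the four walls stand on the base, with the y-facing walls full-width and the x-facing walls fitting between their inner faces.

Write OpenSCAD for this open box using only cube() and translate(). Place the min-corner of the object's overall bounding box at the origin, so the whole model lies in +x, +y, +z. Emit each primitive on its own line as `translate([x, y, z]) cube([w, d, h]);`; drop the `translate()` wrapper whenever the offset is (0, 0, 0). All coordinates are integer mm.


cube([387, 431, 16]);
translate([0, 0, 16]) cube([387, 16, 128]);
translate([0, 415, 16]) cube([387, 16, 128]);
translate([0, 16, 16]) cube([16, 399, 128]);
translate([371, 16, 16]) cube([16, 399, 128]);


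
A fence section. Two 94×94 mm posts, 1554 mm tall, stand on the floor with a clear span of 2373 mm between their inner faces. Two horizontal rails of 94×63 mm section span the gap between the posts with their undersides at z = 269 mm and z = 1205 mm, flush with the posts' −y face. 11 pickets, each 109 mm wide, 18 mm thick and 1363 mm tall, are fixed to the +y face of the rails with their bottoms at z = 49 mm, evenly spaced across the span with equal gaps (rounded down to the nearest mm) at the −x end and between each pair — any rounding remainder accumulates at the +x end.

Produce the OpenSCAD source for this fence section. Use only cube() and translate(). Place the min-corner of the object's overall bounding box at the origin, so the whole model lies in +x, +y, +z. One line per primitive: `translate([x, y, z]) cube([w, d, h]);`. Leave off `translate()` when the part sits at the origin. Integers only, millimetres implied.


cube([94, 94, 1554]);
translate([2467, 0, 0]) cube([94, 94, 1554]);
translate([94, 0, 269]) cube([2373, 94, 63]);
translate([94, 0, 1205]) cube([2373, 94, 63]);
translate([191, 94, 49]) cube([109, 18, 1363]);
translate([397, 94, 49]) cube([109, 18, 1363]);
translate([603, 94, 49]) cube([109, 18, 1363]);
translate([809, 94, 49]) cube([109, 18, 1363]);
translate([1015, 94, 49]) cube([109, 18, 1363]);
translate([1221, 94, 49]) cube([109, 18, 1363]);
translate([1427, 94, 49]) cube([109, 18, 1363]);
translate([1633, 94, 49]) cube([109, 18, 1363]);
translate([1839, 94, 49]) cube([109, 18, 1363]);
translate([2045, 94, 49]) cube([109, 18, 1363]);
translate([2251, 94, 49]) cube([109, 18, 1363]);


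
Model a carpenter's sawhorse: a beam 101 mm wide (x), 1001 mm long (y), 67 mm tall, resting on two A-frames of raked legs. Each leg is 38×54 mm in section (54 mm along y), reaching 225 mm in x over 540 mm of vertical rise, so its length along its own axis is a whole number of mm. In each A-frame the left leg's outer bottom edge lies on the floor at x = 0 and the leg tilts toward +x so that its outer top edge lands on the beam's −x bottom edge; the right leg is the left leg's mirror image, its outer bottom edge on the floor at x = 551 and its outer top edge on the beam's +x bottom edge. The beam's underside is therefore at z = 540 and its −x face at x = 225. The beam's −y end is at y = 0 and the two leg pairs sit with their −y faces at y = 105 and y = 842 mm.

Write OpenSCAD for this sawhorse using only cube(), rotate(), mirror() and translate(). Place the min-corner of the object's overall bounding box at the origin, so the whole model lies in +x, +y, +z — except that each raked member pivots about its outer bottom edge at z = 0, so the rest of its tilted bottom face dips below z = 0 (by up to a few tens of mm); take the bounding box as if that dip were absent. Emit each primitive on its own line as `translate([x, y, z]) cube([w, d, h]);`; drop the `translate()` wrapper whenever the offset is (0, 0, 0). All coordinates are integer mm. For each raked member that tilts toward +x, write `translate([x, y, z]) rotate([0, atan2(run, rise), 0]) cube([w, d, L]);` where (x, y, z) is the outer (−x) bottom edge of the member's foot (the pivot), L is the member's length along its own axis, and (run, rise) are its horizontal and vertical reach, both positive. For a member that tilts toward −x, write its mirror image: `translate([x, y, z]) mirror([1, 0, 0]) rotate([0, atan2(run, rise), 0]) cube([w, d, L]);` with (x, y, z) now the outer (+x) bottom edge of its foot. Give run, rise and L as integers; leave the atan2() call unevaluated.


// leg length = √(225² + 540²) = 585
// right-leg outer foot x = 2·225 + 101 = 551
// beam min-corner = (225, 0, 540)
translate([225, 0, 540]) cube([101, 1001, 67]);
translate([0, 105, 0]) rotate([0, atan2(225, 540), 0]) cube([38, 54, 585]);
translate([551, 105, 0]) mirror([1, 0, 0]) rotate([0, atan2(225, 540), 0]) cube([38, 54, 585]);
translate([0, 842, 0]) rotate([0, atan2(225, 540), 0]) cube([38, 54, 585]);
translate([551, 842, 0]) mirror([1, 0, 0]) rotate([0, atan2(225, 540), 0]) cube([38, 54, 585]);


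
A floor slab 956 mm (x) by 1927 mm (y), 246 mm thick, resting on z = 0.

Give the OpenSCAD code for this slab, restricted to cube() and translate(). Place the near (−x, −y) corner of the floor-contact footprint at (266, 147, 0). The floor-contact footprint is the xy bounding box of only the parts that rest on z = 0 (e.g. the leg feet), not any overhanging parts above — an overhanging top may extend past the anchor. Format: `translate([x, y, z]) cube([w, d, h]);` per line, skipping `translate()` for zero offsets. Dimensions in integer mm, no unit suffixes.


translate([266, 147, 0]) cube([956, 1927, 246]);


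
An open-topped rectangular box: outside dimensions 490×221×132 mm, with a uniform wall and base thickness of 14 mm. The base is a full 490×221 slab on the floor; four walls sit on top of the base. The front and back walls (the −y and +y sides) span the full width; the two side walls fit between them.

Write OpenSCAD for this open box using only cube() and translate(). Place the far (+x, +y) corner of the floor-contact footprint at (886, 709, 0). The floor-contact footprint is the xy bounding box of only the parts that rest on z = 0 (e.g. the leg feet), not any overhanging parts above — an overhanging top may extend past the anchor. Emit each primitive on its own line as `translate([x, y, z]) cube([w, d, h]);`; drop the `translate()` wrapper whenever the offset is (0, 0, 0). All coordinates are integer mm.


translate([396, 488, 0]) cube([490, 221, 14]);
translate([396, 488, 14]) cube([490, 14, 118]);
translate([396, 695, 14]) cube([490, 14, 118]);
translate([396, 502, 14]) cube([14, 193, 118]);
translate([872, 502, 14]) cube([14, 193, 118]);


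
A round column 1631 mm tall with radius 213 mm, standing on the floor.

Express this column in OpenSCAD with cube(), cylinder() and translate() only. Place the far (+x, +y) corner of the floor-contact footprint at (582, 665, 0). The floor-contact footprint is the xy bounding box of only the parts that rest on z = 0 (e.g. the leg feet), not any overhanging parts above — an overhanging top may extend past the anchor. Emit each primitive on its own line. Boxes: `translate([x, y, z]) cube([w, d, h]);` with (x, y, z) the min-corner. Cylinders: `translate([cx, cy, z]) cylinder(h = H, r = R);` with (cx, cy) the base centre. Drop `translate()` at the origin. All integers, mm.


translate([369, 452, 0]) cylinder(h = 1631, r = 213);


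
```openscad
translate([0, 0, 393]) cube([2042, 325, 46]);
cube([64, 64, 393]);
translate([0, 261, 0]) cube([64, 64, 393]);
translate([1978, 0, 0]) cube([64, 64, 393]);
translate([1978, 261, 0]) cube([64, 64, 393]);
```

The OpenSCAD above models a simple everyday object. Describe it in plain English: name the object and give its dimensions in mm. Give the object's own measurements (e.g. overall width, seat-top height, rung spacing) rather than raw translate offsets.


A bench: a 2042×325 mm seat slab, 46 mm thick, top at z = 439 mm, on four 64×64 mm square legs flush with the seat corners and standing on z = 0.


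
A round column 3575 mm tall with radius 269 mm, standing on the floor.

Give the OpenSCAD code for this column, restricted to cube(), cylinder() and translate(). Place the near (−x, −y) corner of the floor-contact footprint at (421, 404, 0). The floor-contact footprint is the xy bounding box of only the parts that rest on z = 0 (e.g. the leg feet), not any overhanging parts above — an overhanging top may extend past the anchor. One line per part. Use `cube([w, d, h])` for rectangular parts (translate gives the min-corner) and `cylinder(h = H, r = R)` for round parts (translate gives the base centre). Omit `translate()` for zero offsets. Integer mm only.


translate([690, 673, 0]) cylinder(h = 3575, r = 269);


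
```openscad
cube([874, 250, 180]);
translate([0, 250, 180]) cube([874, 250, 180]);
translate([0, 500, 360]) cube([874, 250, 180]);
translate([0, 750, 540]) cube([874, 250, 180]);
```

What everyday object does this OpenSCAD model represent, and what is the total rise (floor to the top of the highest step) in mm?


A staircase. The total rise is 720 mm.

4 identical blocks, each offset up and back from the previous — a staircase. Each step is 180 mm tall and there are 4 of them, so the total rise is 4 × 180 = 720 mm.


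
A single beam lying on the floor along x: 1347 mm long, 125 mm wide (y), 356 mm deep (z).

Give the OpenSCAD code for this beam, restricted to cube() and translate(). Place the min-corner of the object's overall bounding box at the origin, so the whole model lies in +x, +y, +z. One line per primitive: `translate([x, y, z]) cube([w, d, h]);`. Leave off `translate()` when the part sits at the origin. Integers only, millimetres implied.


cube([1347, 125, 356]);


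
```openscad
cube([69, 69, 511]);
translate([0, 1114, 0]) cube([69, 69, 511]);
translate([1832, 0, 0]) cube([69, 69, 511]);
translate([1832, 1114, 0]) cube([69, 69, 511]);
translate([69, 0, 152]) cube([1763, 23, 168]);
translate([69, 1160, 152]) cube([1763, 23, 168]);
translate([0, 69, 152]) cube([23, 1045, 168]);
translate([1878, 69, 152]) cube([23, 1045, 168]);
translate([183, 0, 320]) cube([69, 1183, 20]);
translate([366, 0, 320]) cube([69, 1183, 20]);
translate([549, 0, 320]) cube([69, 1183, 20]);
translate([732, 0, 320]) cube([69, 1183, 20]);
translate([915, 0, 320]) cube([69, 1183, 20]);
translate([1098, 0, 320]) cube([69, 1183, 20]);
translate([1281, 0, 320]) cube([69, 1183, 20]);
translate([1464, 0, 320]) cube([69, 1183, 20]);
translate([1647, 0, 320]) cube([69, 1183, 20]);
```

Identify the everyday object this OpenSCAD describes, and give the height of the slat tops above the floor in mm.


A bed frame. The slat-top height is 340 mm.

Four posts, four rails, and a row of slats — a bed frame. Slats sit on the rails at z = 152 + 168 = 320; with slat thickness 20, the top is 340 mm.


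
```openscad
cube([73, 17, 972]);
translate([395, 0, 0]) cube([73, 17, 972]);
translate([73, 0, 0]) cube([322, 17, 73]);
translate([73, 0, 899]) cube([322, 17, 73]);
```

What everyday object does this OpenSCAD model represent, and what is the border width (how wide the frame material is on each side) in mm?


A picture frame. The border width is 73 mm.

Four thin pieces enclosing a rectangular opening — a picture frame. The two full-height stiles are 972 mm tall; the top rail sits at z = 899 and is 73 mm tall, so the border above the opening is 972 − 899 = 73 mm, matching the stile x-width.


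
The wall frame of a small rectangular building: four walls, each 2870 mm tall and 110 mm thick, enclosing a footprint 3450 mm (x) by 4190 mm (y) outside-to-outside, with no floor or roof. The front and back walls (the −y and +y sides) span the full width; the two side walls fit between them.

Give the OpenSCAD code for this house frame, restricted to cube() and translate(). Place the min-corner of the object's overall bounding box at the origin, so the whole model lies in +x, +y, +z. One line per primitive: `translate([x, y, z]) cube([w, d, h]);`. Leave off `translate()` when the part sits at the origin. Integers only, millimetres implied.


cube([3450, 110, 2870]);
translate([0, 4080, 0]) cube([3450, 110, 2870]);
translate([0, 110, 0]) cube([110, 3970, 2870]);
translate([3340, 110, 0]) cube([110, 3970, 2870]);


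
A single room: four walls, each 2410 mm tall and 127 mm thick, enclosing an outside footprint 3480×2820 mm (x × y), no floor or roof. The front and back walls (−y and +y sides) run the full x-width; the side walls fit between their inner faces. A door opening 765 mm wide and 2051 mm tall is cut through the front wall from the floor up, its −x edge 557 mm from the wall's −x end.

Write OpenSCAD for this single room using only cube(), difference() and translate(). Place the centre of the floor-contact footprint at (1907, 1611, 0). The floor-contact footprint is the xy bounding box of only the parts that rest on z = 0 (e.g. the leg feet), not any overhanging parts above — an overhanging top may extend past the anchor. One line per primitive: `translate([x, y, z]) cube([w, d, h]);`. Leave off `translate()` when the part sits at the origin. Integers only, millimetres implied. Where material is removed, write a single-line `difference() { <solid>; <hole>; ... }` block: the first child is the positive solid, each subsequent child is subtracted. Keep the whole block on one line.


difference() { translate([167, 201, 0]) cube([3480, 127, 2410]); translate([724, 201, 0]) cube([765, 127, 2051]); }
translate([167, 2894, 0]) cube([3480, 127, 2410]);
translate([167, 328, 0]) cube([127, 2566, 2410]);
translate([3520, 328, 0]) cube([127, 2566, 2410]);


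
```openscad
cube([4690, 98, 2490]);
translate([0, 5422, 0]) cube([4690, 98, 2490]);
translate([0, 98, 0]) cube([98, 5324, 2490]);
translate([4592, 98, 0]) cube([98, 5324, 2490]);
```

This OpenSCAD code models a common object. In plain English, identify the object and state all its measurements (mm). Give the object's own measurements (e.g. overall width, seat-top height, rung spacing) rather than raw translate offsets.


The wall frame of a small rectangular building: four walls, each 2490 mm tall and 98 mm thick, enclosing a footprint 4690 mm (x) by 5520 mm (y) outside-to-outside, with no floor or roof. The front and back walls (the −y and +y sides) span the full width; the two side walls fit between them.


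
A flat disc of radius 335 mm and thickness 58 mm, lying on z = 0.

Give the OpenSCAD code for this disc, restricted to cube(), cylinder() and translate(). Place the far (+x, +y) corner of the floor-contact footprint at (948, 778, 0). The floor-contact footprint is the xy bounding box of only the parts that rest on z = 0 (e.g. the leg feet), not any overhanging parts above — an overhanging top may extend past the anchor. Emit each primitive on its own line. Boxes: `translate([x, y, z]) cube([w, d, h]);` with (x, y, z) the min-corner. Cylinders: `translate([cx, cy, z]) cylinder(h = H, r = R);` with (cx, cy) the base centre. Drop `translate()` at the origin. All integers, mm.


translate([613, 443, 0]) cylinder(h = 58, r = 335);


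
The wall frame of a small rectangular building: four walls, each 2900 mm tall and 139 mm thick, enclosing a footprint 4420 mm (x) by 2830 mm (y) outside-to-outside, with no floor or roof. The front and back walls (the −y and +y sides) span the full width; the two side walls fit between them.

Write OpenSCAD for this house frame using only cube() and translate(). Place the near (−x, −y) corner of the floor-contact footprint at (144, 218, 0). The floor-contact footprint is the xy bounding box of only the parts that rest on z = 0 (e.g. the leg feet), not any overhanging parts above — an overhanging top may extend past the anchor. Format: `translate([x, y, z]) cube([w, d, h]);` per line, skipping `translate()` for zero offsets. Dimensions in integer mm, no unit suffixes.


translate([144, 218, 0]) cube([4420, 139, 2900]);
translate([144, 2909, 0]) cube([4420, 139, 2900]);
translate([144, 357, 0]) cube([139, 2552, 2900]);
translate([4425, 357, 0]) cube([139, 2552, 2900]);


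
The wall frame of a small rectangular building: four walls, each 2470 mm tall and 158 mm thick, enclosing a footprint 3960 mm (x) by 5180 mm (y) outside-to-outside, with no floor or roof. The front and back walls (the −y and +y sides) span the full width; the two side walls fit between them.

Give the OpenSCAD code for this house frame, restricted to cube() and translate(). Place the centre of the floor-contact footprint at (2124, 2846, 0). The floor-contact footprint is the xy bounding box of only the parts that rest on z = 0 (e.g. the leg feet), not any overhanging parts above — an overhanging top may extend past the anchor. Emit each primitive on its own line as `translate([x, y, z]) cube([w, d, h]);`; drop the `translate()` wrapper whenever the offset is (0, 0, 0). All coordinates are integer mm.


translate([144, 256, 0]) cube([3960, 158, 2470]);
translate([144, 5278, 0]) cube([3960, 158, 2470]);
translate([144, 414, 0]) cube([158, 4864, 2470]);
translate([3946, 414, 0]) cube([158, 4864, 2470]);


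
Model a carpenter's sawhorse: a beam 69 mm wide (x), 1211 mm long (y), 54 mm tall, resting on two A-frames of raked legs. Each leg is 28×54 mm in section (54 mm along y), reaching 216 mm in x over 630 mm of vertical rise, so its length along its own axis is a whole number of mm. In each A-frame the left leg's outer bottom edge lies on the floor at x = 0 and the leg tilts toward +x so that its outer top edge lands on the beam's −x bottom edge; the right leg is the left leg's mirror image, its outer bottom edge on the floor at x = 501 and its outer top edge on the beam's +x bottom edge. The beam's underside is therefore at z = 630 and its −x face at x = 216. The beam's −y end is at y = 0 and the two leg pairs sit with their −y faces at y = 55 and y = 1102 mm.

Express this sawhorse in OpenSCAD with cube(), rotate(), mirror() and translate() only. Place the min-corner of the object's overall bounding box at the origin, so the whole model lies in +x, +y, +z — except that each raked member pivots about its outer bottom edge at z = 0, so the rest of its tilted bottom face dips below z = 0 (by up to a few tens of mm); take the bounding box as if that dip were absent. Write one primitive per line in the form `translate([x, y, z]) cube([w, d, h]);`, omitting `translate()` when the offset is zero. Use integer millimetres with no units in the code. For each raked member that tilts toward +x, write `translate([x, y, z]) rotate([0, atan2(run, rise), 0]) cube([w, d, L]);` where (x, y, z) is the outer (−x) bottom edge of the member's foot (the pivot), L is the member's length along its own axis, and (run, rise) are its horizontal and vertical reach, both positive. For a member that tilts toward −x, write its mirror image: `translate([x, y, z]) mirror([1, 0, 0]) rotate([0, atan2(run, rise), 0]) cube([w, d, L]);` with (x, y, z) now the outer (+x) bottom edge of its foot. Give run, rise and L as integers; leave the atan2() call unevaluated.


translate([216, 0, 630]) cube([69, 1211, 54]);
translate([0, 55, 0]) rotate([0, atan2(216, 630), 0]) cube([28, 54, 666]);
translate([501, 55, 0]) mirror([1, 0, 0]) rotate([0, atan2(216, 630), 0]) cube([28, 54, 666]);
translate([0, 1102, 0]) rotate([0, atan2(216, 630), 0]) cube([28, 54, 666]);
translate([501, 1102, 0]) mirror([1, 0, 0]) rotate([0, atan2(216, 630), 0]) cube([28, 54, 666]);


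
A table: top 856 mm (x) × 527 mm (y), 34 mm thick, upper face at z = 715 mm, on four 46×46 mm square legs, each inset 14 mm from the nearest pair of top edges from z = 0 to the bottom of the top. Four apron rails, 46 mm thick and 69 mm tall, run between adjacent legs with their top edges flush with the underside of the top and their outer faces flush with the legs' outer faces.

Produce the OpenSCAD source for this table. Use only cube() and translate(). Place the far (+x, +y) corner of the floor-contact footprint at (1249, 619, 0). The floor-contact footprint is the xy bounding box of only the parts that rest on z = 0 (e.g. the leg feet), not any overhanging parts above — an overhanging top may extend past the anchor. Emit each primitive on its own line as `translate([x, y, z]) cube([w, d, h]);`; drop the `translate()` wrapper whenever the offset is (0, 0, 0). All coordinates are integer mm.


translate([407, 106, 681]) cube([856, 527, 34]);
translate([421, 120, 0]) cube([46, 46, 681]);
translate([1203, 120, 0]) cube([46, 46, 681]);
translate([421, 573, 0]) cube([46, 46, 681]);
translate([1203, 573, 0]) cube([46, 46, 681]);
translate([467, 120, 612]) cube([736, 46, 69]);
translate([467, 573, 612]) cube([736, 46, 69]);
translate([421, 166, 612]) cube([46, 407, 69]);
translate([1203, 166, 612]) cube([46, 407, 69]);


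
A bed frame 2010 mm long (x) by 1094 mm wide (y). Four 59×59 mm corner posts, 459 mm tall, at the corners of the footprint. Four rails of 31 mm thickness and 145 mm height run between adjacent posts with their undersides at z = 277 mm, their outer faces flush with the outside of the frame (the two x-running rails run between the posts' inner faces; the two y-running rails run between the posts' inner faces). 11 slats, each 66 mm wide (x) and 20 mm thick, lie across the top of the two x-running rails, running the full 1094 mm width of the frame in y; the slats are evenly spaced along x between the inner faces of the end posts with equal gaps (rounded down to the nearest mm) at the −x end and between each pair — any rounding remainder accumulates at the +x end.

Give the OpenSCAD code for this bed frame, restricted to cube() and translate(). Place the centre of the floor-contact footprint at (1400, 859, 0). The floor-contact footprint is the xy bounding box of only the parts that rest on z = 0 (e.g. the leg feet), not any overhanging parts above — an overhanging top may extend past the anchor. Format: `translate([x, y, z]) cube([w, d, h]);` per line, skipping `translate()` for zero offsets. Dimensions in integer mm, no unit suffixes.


translate([395, 312, 0]) cube([59, 59, 459]);
translate([395, 1347, 0]) cube([59, 59, 459]);
translate([2346, 312, 0]) cube([59, 59, 459]);
translate([2346, 1347, 0]) cube([59, 59, 459]);
translate([454, 312, 277]) cube([1892, 31, 145]);
translate([454, 1375, 277]) cube([1892, 31, 145]);
translate([395, 371, 277]) cube([31, 976, 145]);
translate([2374, 371, 277]) cube([31, 976, 145]);
translate([551, 312, 422]) cube([66, 1094, 20]);
translate([714, 312, 422]) cube([66, 1094, 20]);
translate([877, 312, 422]) cube([66, 1094, 20]);
translate([1040, 312, 422]) cube([66, 1094, 20]);
translate([1203, 312, 422]) cube([66, 1094, 20]);
translate([1366, 312, 422]) cube([66, 1094, 20]);
translate([1529, 312, 422]) cube([66, 1094, 20]);
translate([1692, 312, 422]) cube([66, 1094, 20]);
translate([1855, 312, 422]) cube([66, 1094, 20]);
translate([2018, 312, 422]) cube([66, 1094, 20]);
translate([2181, 312, 422]) cube([66, 1094, 20]);


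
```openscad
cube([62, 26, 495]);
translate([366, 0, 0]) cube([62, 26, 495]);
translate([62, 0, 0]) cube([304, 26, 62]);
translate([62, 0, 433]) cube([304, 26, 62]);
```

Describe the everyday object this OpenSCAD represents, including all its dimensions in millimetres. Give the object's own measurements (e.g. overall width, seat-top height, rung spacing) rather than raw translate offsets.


A rectangular picture frame lying in the x–z plane (depth along y). The opening is 304 mm wide (x) by 371 mm tall (z), surrounded by a border 62 mm wide on all four sides. The frame is 26 mm deep and is made of two full-height vertical stiles with two horizontal rails fitted between them.


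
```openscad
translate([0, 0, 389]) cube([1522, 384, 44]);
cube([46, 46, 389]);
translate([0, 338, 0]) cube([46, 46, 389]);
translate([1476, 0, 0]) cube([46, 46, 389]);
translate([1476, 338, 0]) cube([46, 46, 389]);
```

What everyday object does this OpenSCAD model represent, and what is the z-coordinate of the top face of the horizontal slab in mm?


A bench. The seat-top height is 433 mm.

A long slab on four corner posts — a bench. The slab sits at z = 389 with thickness 44, so the top is 389 + 44 = 433 mm.


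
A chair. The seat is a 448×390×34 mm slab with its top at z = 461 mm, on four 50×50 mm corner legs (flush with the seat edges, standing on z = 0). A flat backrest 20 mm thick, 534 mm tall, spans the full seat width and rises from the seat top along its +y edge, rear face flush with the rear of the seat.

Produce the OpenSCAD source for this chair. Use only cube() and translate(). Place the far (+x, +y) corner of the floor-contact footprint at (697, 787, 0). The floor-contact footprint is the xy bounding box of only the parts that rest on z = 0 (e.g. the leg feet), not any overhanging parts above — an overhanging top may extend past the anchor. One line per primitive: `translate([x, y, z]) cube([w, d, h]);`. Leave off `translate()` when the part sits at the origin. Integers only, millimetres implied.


translate([249, 397, 427]) cube([448, 390, 34]);
translate([249, 397, 0]) cube([50, 50, 427]);
translate([647, 397, 0]) cube([50, 50, 427]);
translate([249, 737, 0]) cube([50, 50, 427]);
translate([647, 737, 0]) cube([50, 50, 427]);
translate([249, 767, 461]) cube([448, 20, 534]);


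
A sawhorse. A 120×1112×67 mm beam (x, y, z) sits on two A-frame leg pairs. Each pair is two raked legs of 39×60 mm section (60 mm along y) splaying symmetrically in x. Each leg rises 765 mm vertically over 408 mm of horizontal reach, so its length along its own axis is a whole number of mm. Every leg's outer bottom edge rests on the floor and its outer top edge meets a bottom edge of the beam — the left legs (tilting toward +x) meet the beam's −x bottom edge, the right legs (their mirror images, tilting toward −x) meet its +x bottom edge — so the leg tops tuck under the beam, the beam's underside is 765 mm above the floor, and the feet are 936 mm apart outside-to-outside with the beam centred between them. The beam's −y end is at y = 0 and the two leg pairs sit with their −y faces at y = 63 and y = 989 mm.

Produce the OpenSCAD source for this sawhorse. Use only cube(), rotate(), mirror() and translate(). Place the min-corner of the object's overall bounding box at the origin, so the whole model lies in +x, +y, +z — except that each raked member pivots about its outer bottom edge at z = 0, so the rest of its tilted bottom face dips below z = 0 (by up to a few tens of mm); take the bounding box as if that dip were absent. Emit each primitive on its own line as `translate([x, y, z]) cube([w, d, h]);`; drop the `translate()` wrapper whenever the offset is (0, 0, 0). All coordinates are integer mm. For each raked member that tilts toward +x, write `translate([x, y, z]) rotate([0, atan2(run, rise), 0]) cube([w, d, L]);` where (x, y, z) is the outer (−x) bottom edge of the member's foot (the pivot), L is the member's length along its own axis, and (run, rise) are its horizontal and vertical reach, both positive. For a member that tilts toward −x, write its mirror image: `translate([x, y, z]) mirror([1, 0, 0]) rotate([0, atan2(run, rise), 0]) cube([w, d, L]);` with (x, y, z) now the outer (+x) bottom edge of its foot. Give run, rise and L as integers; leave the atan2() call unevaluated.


translate([408, 0, 765]) cube([120, 1112, 67]);
translate([0, 63, 0]) rotate([0, atan2(408, 765), 0]) cube([39, 60, 867]);
translate([936, 63, 0]) mirror([1, 0, 0]) rotate([0, atan2(408, 765), 0]) cube([39, 60, 867]);
translate([0, 989, 0]) rotate([0, atan2(408, 765), 0]) cube([39, 60, 867]);
translate([936, 989, 0]) mirror([1, 0, 0]) rotate([0, atan2(408, 765), 0]) cube([39, 60, 867]);


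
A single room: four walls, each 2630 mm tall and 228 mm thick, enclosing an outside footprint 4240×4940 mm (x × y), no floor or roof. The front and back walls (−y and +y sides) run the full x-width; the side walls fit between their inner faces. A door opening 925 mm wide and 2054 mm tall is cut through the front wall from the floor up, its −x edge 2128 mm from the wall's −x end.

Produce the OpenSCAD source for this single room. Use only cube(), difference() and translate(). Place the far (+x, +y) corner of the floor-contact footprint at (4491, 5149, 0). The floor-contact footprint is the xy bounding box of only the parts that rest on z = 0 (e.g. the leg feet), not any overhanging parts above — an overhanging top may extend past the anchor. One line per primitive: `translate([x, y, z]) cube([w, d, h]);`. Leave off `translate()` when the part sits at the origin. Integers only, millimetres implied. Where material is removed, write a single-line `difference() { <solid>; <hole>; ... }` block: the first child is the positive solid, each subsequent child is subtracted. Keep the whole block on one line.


difference() { translate([251, 209, 0]) cube([4240, 228, 2630]); translate([2379, 209, 0]) cube([925, 228, 2054]); }
translate([251, 4921, 0]) cube([4240, 228, 2630]);
translate([251, 437, 0]) cube([228, 4484, 2630]);
translate([4263, 437, 0]) cube([228, 4484, 2630]);


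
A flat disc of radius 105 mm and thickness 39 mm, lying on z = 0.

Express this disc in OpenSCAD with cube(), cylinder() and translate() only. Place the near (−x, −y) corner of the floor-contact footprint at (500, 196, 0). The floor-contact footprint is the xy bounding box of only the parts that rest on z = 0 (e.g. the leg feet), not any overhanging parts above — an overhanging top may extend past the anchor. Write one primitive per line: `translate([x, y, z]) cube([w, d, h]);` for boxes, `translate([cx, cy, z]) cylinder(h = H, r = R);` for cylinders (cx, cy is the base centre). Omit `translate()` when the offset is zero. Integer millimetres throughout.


translate([605, 301, 0]) cylinder(h = 39, r = 105);
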